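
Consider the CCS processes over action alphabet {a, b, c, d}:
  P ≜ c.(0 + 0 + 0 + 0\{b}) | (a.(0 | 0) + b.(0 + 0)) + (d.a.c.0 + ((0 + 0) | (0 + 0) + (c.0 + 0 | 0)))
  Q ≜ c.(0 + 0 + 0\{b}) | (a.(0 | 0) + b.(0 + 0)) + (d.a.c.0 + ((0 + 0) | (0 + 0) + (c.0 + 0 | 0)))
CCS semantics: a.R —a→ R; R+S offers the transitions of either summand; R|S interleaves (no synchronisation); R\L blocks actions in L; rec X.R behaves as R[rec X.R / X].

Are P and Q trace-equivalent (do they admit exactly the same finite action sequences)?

P's transition system — 9 states:
  u0 = c.(0 + 0 + 0 + 0\{b}) | (a.(0 | 0) + b.(0 + 0)) + (d.a.c.0 + ((0 + 0) | (0 + 0) + (c.0 + 0 | 0))) :: --a--▸ u1, --b--▸ u2, --c--▸ u3, --c--▸ u4, --d--▸ u5
  u1 = c.(0 + 0 + 0 + 0\{b}) | (0 | 0) :: --c--▸ u6
  u2 = c.(0 + 0 + 0 + 0\{b}) | (0 + 0) :: --c--▸ u7
  u3 = (0 + 0 + 0 + 0\{b}) | (a.(0 | 0) + b.(0 + 0)) :: --a--▸ u6, --b--▸ u7
  u4 = 0 :: ·
  u5 = a.c.0 :: --a--▸ u8
  u6 = (0 + 0 + 0 + 0\{b}) | (0 | 0) :: ·
  u7 = (0 + 0 + 0 + 0\{b}) | (0 + 0) :: ·
  u8 = c.0 :: --c--▸ u4
Q's transition system — 9 states:
  v0 = c.(0 + 0 + 0\{b}) | (a.(0 | 0) + b.(0 + 0)) + (d.a.c.0 + ((0 + 0) | (0 + 0) + (c.0 + 0 | 0))) :: --a--▸ v1, --b--▸ v2, --c--▸ v3, --c--▸ v4, --d--▸ v5
  v1 = c.(0 + 0 + 0\{b}) | (0 | 0) :: --c--▸ v6
  v2 = c.(0 + 0 + 0\{b}) | (0 + 0) :: --c--▸ v7
  v3 = (0 + 0 + 0\{b}) | (a.(0 | 0) + b.(0 + 0)) :: --a--▸ v6, --b--▸ v7
  v4 = 0 :: ·
  v5 = a.c.0 :: --a--▸ v8
  v6 = (0 + 0 + 0\{b}) | (0 | 0) :: ·
  v7 = (0 + 0 + 0\{b}) | (0 + 0) :: ·
  v8 = c.0 :: --c--▸ v4
Bisimilarity quotient blocks:
  B0 = {u0, v0}
  B1 = {u1, u2, u8, v1, v2, v8}
  B2 = {u4, u6, u7, v4, v6, v7}
  B3 = {u5, v5}
  B4 = {u3, v3}
u0 ∈ B0, v0 ∈ B0 → same block
Bisimilar ⇒ trace-equivalent.

traces(P) = traces(Q)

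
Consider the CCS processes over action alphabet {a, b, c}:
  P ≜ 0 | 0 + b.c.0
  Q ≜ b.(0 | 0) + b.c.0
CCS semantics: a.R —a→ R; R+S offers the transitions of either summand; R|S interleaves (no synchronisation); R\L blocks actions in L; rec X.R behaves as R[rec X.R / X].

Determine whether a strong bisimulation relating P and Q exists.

P ≁ Q

Reachable graph of P (3 states):
  m0 = 0 | 0 + b.c.0 | —b→ m1
  m1 = c.0 | —c→ m2
  m2 = 0 | ·
Reachable graph of Q (4 states):
  n0 = b.(0 | 0) + b.c.0 | —b→ n1, —b→ n2
  n1 = 0 | 0 | ·
  n2 = c.0 | —c→ n3
  n3 = 0 | ·
Bisimilarity quotient blocks:
  B0 = {m0}
  B1 = {m1, n2}
  B2 = {m2, n1, n3}
  B3 = {n0}
m0 ∈ B0, n0 ∈ B3 → different blocks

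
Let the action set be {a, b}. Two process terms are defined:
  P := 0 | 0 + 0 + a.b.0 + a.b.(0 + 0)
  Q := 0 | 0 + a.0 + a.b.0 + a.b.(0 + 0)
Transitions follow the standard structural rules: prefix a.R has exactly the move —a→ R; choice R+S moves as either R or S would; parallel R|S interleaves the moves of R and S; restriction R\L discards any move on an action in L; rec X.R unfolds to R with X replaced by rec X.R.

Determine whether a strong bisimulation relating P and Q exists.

LTS(P): 5 reachable states
  m0 = 0 | 0 + 0 + a.b.0 + a.b.(0 + 0) | -a-> m1, -a-> m2
  m1 = b.(0 + 0) | -b-> m3
  m2 = b.0 | -b-> m4
  m3 = 0 + 0 | (no moves)
  m4 = 0 | (no moves)
LTS(Q): 5 reachable states
  n0 = 0 | 0 + a.0 + a.b.0 + a.b.(0 + 0) | -a-> n1, -a-> n2, -a-> n3
  n1 = 0 | (no moves)
  n2 = b.(0 + 0) | -b-> n4
  n3 = b.0 | -b-> n1
  n4 = 0 + 0 | (no moves)
Partition-refinement fixed point:
  B0 = {m0}
  B1 = {m1, m2, n2, n3}
  B2 = {m3, m4, n1, n4}
  B3 = {n0}
m0 ∈ B0, n0 ∈ B3 → different blocks

P ≁ Q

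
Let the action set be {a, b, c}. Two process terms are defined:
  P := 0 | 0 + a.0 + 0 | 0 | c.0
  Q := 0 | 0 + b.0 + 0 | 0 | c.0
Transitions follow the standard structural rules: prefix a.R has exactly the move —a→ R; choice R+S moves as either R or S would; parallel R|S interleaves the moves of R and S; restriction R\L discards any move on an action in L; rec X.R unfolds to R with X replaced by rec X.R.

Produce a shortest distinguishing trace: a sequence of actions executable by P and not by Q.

a

Reachable graph of P (3 states):
  u0 = 0 | 0 + a.0 + 0 | 0 | c.0 → =a=> u1, =c=> u2
  u1 = 0 → (no moves)
  u2 = 0 | 0 | 0 → (no moves)
Reachable graph of Q (3 states):
  v0 = 0 | 0 + b.0 + 0 | 0 | c.0 → =b=> v1, =c=> v2
  v1 = 0 → (no moves)
  v2 = 0 | 0 | 0 → (no moves)
Executing a from P (initial set {u0}):
  step 1 (a): {u1}
  ✓ P
Executing a from Q (initial set {v0}):
  step 1 (a): ∅ (Q stuck)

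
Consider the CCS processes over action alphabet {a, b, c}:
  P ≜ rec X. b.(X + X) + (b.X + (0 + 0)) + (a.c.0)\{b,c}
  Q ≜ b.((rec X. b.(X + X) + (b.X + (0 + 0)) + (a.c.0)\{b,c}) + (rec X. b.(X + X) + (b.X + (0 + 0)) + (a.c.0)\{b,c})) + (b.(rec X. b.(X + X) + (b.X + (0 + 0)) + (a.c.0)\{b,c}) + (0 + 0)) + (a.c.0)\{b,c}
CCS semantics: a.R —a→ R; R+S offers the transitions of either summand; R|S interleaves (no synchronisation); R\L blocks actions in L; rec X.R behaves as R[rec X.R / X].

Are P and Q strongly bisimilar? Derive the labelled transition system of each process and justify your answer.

P's transition system — 3 states:
  p0 = rec X. b.(X + X) + (b.X + (0 + 0)) + (a.c.0)\{b,c} :: --a--▸ p1, --b--▸ p0, --b--▸ p2
  p1 = (c.0)\{b,c} :: ·
  p2 = (rec X. b.(X + X) + (b.X + (0 + 0)) + (a.c.0)\{b,c}) + (rec X. b.(X + X) + (b.X + (0 + 0)) + (a.c.0)\{b,c}) :: --a--▸ p1, --b--▸ p0, --b--▸ p2
Q's transition system — 4 states:
  q0 = b.((rec X. b.(X + X) + (b.X + (0 + 0)) + (a.c.0)\{b,c}) + (rec X. b.(X + X) + (b.X + (0 + 0)) + (a.c.0)\{b,c})) + (b.(rec X. b.(X + X) + (b.X + (0 + 0)) + (a.c.0)\{b,c}) + (0 + 0)) + (a.c.0)\{b,c} :: --a--▸ q1, --b--▸ q2, --b--▸ q3
  q1 = (c.0)\{b,c} :: ·
  q2 = (rec X. b.(X + X) + (b.X + (0 + 0)) + (a.c.0)\{b,c}) + (rec X. b.(X + X) + (b.X + (0 + 0)) + (a.c.0)\{b,c}) :: --a--▸ q1, --b--▸ q2, --b--▸ q3
  q3 = rec X. b.(X + X) + (b.X + (0 + 0)) + (a.c.0)\{b,c} :: --a--▸ q1, --b--▸ q2, --b--▸ q3
Partition-refinement fixed point:
  B0 = {p0, p2, q0, q2, q3}
  B1 = {p1, q1}
p0 ∈ B0, q0 ∈ B0 → same block

YES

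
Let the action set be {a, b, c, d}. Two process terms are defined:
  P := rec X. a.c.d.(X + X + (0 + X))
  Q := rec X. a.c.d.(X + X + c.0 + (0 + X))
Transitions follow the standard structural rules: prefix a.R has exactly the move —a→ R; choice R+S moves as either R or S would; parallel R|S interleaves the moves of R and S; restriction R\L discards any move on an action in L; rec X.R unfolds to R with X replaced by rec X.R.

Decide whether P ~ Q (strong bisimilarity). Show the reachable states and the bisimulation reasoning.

not bisimilar

Reachable graph of P (4 states):
  p0 = rec X. a.c.d.(X + X + (0 + X)) → —a→ p1
  p1 = c.d.((rec X. a.c.d.(X + X + (0 + X))) + (rec X. a.c.d.(X + X + (0 + X))) + (0 + (rec X. a.c.d.(X + X + (0 + X))))) → —c→ p2
  p2 = d.((rec X. a.c.d.(X + X + (0 + X))) + (rec X. a.c.d.(X + X + (0 + X))) + (0 + (rec X. a.c.d.(X + X + (0 + X))))) → —d→ p3
  p3 = (rec X. a.c.d.(X + X + (0 + X))) + (rec X. a.c.d.(X + X + (0 + X))) + (0 + (rec X. a.c.d.(X + X + (0 + X)))) → —a→ p1
Reachable graph of Q (5 states):
  q0 = rec X. a.c.d.(X + X + c.0 + (0 + X)) → —a→ q1
  q1 = c.d.((rec X. a.c.d.(X + X + c.0 + (0 + X))) + (rec X. a.c.d.(X + X + c.0 + (0 + X))) + c.0 + (0 + (rec X. a.c.d.(X + X + c.0 + (0 + X))))) → —c→ q2
  q2 = d.((rec X. a.c.d.(X + X + c.0 + (0 + X))) + (rec X. a.c.d.(X + X + c.0 + (0 + X))) + c.0 + (0 + (rec X. a.c.d.(X + X + c.0 + (0 + X))))) → —d→ q3
  q3 = (rec X. a.c.d.(X + X + c.0 + (0 + X))) + (rec X. a.c.d.(X + X + c.0 + (0 + X))) + c.0 + (0 + (rec X. a.c.d.(X + X + c.0 + (0 + X)))) → —a→ q1, —c→ q4
  q4 = 0 → deadlocked
Coarsest stable partition (strong bisimilarity classes):
  B0 = {p0, p3}
  B1 = {p1}
  B2 = {p2}
  B3 = {q0}
  B4 = {q1}
  B5 = {q2}
  B6 = {q3}
  B7 = {q4}
p0 ∈ B0, q0 ∈ B3 → different blocks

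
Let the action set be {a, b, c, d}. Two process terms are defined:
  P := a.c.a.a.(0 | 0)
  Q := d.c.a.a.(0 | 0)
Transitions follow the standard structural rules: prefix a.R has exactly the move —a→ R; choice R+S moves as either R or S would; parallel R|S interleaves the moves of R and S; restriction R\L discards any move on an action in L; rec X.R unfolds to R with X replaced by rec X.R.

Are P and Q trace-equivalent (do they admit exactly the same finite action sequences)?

trace-distinct — witness ⟨a⟩

Reachable graph of P (5 states):
  p0 = a.c.a.a.(0 | 0) | --a--▸ p1
  p1 = c.a.a.(0 | 0) | --c--▸ p2
  p2 = a.a.(0 | 0) | --a--▸ p3
  p3 = a.(0 | 0) | --a--▸ p4
  p4 = 0 | 0 | deadlocked
Reachable graph of Q (5 states):
  q0 = d.c.a.a.(0 | 0) | --d--▸ q1
  q1 = c.a.a.(0 | 0) | --c--▸ q2
  q2 = a.a.(0 | 0) | --a--▸ q3
  q3 = a.(0 | 0) | --a--▸ q4
  q4 = 0 | 0 | deadlocked
Trace ⟨a⟩ through P, begin at {p0}:
  step 1 (a): {p1}
  ✓ P
Trace ⟨a⟩ through Q, begin at {q0}:
  step 1 (a): ∅ (Q stuck)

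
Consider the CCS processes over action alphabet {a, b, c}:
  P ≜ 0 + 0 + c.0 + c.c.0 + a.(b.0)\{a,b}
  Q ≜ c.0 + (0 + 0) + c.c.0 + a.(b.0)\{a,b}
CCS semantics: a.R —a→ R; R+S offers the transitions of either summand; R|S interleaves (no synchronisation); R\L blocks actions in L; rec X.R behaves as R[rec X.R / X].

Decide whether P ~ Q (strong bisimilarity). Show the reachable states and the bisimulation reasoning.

bisimilar

Reachable graph of P (4 states):
  u0 = 0 + 0 + c.0 + c.c.0 + a.(b.0)\{a,b} | =a=> u1, =c=> u2, =c=> u3
  u1 = (b.0)\{a,b} | ∅
  u2 = 0 | ∅
  u3 = c.0 | =c=> u2
Reachable graph of Q (4 states):
  v0 = c.0 + (0 + 0) + c.c.0 + a.(b.0)\{a,b} | =a=> v1, =c=> v2, =c=> v3
  v1 = (b.0)\{a,b} | ∅
  v2 = 0 | ∅
  v3 = c.0 | =c=> v2
Partition-refinement fixed point:
  B0 = {u0, v0}
  B1 = {u1, u2, v1, v2}
  B2 = {u3, v3}
u0 ∈ B0, v0 ∈ B0 → same block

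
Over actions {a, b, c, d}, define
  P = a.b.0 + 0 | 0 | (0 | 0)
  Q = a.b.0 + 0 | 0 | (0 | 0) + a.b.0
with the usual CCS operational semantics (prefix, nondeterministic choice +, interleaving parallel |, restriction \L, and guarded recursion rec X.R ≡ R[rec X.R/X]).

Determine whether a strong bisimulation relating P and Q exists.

LTS(P): 3 reachable states
  u0 = a.b.0 + 0 | 0 | (0 | 0) | --a--▸ u1
  u1 = b.0 | --b--▸ u2
  u2 = 0 | stopped
LTS(Q): 3 reachable states
  v0 = a.b.0 + 0 | 0 | (0 | 0) + a.b.0 | --a--▸ v1
  v1 = b.0 | --b--▸ v2
  v2 = 0 | stopped
Coarsest stable partition (strong bisimilarity classes):
  B0 = {u0, v0}
  B1 = {u1, v1}
  B2 = {u2, v2}
u0 ∈ B0, v0 ∈ B0 → same block

YES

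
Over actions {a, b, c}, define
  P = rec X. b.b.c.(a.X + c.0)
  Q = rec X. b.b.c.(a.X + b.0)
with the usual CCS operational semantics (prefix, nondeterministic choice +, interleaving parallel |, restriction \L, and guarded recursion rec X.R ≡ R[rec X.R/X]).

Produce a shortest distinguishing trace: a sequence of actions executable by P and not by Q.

Reachable graph of P (5 states):
  p0 = rec X. b.b.c.(a.X + c.0) → ··b··> p1
  p1 = b.c.(a.(rec X. b.b.c.(a.X + c.0)) + c.0) → ··b··> p2
  p2 = c.(a.(rec X. b.b.c.(a.X + c.0)) + c.0) → ··c··> p3
  p3 = a.(rec X. b.b.c.(a.X + c.0)) + c.0 → ··a··> p0, ··c··> p4
  p4 = 0 → (no moves)
Reachable graph of Q (5 states):
  q0 = rec X. b.b.c.(a.X + b.0) → ··b··> q1
  q1 = b.c.(a.(rec X. b.b.c.(a.X + b.0)) + b.0) → ··b··> q2
  q2 = c.(a.(rec X. b.b.c.(a.X + b.0)) + b.0) → ··c··> q3
  q3 = a.(rec X. b.b.c.(a.X + b.0)) + b.0 → ··a··> q0, ··b··> q4
  q4 = 0 → (no moves)
Trace ⟨bbcc⟩ through P, begin at {p0}:
  step 1 (b): {p1}
  step 2 (b): {p2}
  step 3 (c): {p3}
  step 4 (c): {p4}
  P completes σ.
Trace ⟨bbcc⟩ through Q, begin at {q0}:
  step 1 (b): {q1}
  step 2 (b): {q2}
  step 3 (c): {q3}
  step 4 (c): no successor for Q

bbcc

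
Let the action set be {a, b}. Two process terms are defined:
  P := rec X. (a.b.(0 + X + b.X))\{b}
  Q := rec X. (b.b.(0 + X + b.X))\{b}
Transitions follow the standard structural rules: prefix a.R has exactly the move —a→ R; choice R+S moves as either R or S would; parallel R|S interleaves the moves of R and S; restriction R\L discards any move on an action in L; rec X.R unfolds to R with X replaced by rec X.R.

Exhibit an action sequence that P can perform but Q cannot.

P's transition system — 2 states:
  p0 = rec X. (a.b.(0 + X + b.X))\{b} :: —a→ p1
  p1 = (b.(0 + (rec X. (a.b.(0 + X + b.X))\{b}) + b.(rec X. (a.b.(0 + X + b.X))\{b})))\{b} :: (no moves)
Q's transition system — 1 states:
  q0 = rec X. (b.b.(0 + X + b.X))\{b} :: (no moves)
Trace ⟨a⟩ through P, begin at {p0}:
  after a @ step 1: {p1}
  — P admits the full trace.
Trace ⟨a⟩ through Q, begin at {q0}:
  after a @ step 1: ∅ (Q stuck)

a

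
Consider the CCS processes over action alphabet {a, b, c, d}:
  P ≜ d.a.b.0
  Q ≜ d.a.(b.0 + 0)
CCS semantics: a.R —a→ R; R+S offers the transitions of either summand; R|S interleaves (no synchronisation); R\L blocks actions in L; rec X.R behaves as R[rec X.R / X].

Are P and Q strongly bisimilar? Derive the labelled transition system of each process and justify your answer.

P ~ Q

Reachable graph of P (4 states):
  u0 = d.a.b.0 has moves -d-> u1
  u1 = a.b.0 has moves -a-> u2
  u2 = b.0 has moves -b-> u3
  u3 = 0 has moves stopped
Reachable graph of Q (4 states):
  v0 = d.a.(b.0 + 0) has moves -d-> v1
  v1 = a.(b.0 + 0) has moves -a-> v2
  v2 = b.0 + 0 has moves -b-> v3
  v3 = 0 has moves stopped
Partition-refinement fixed point:
  B0 = {u0, v0}
  B1 = {u1, v1}
  B2 = {u2, v2}
  B3 = {u3, v3}
u0 ∈ B0, v0 ∈ B0 → same block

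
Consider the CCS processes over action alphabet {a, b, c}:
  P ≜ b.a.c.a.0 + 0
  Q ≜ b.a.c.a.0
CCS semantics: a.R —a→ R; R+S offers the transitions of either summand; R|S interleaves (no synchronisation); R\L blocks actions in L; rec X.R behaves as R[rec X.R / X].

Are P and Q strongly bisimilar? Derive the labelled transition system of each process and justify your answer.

LTS(P): 5 reachable states
  u0 = b.a.c.a.0 + 0 → --b--▸ u1
  u1 = a.c.a.0 → --a--▸ u2
  u2 = c.a.0 → --c--▸ u3
  u3 = a.0 → --a--▸ u4
  u4 = 0 → deadlocked
LTS(Q): 5 reachable states
  v0 = b.a.c.a.0 → --b--▸ v1
  v1 = a.c.a.0 → --a--▸ v2
  v2 = c.a.0 → --c--▸ v3
  v3 = a.0 → --a--▸ v4
  v4 = 0 → deadlocked
Coarsest stable partition (strong bisimilarity classes):
  B0 = {u0, v0}
  B1 = {u1, v1}
  B2 = {u2, v2}
  B3 = {u3, v3}
  B4 = {u4, v4}
u0 ∈ B0, v0 ∈ B0 → same block

P ~ Q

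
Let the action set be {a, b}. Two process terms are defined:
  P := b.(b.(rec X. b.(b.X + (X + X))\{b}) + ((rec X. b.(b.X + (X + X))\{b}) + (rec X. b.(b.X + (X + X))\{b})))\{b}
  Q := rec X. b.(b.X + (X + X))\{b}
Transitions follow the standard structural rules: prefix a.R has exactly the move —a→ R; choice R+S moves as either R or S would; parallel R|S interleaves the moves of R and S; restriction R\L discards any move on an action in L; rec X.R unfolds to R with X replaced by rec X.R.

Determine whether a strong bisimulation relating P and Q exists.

YES

Reachable graph of P (2 states):
  u0 = b.(b.(rec X. b.(b.X + (X + X))\{b}) + ((rec X. b.(b.X + (X + X))\{b}) + (rec X. b.(b.X + (X + X))\{b})))\{b} :: -b-> u1
  u1 = (b.(rec X. b.(b.X + (X + X))\{b}) + ((rec X. b.(b.X + (X + X))\{b}) + (rec X. b.(b.X + (X + X))\{b})))\{b} :: ·
Reachable graph of Q (2 states):
  v0 = rec X. b.(b.X + (X + X))\{b} :: -b-> v1
  v1 = (b.(rec X. b.(b.X + (X + X))\{b}) + ((rec X. b.(b.X + (X + X))\{b}) + (rec X. b.(b.X + (X + X))\{b})))\{b} :: ·
Partition-refinement fixed point:
  B0 = {u0, v0}
  B1 = {u1, v1}
u0 ∈ B0, v0 ∈ B0 → same block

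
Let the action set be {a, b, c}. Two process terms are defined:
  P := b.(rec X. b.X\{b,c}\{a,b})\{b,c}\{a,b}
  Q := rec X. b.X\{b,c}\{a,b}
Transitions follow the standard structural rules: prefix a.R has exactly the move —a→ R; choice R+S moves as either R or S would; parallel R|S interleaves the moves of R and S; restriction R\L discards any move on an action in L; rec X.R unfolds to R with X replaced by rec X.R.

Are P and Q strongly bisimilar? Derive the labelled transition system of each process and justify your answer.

Reachable graph of P (2 states):
  m0 = b.(rec X. b.X\{b,c}\{a,b})\{b,c}\{a,b} :: —b→ m1
  m1 = (rec X. b.X\{b,c}\{a,b})\{b,c}\{a,b} :: ·
Reachable graph of Q (2 states):
  n0 = rec X. b.X\{b,c}\{a,b} :: —b→ n1
  n1 = (rec X. b.X\{b,c}\{a,b})\{b,c}\{a,b} :: ·
Bisimilarity quotient blocks:
  B0 = {m0, n0}
  B1 = {m1, n1}
m0 ∈ B0, n0 ∈ B0 → same block

bisimilar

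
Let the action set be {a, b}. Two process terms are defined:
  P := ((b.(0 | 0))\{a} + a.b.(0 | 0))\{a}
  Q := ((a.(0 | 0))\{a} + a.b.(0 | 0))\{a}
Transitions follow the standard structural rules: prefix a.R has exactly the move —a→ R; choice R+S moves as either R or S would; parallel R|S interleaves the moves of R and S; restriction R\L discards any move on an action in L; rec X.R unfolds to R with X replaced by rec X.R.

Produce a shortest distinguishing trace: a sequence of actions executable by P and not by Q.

LTS(P): 2 reachable states
  m0 = ((b.(0 | 0))\{a} + a.b.(0 | 0))\{a} has moves -b-> m1
  m1 = (0 | 0)\{a}\{a} has moves ∅
LTS(Q): 1 reachable states
  n0 = ((a.(0 | 0))\{a} + a.b.(0 | 0))\{a} has moves ∅
Trace ⟨b⟩ through P, begin at {m0}:
  step 1 (b): {m1}
  P completes σ.
Trace ⟨b⟩ through Q, begin at {n0}:
  step 1 (b): ∅  — Q cannot continue

b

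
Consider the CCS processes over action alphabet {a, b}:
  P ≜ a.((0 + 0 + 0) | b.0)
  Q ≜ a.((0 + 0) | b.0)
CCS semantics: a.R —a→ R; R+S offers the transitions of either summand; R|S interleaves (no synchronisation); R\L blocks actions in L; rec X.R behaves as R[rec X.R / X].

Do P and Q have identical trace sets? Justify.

Reachable graph of P (3 states):
  m0 = a.((0 + 0 + 0) | b.0) → -a-> m1
  m1 = (0 + 0 + 0) | b.0 → -b-> m2
  m2 = (0 + 0 + 0) | 0 → ·
Reachable graph of Q (3 states):
  n0 = a.((0 + 0) | b.0) → -a-> n1
  n1 = (0 + 0) | b.0 → -b-> n2
  n2 = (0 + 0) | 0 → ·
Partition-refinement fixed point:
  B0 = {m0, n0}
  B1 = {m1, n1}
  B2 = {m2, n2}
m0 ∈ B0, n0 ∈ B0 → same block
Bisimilar ⇒ trace-equivalent.

trace-equivalent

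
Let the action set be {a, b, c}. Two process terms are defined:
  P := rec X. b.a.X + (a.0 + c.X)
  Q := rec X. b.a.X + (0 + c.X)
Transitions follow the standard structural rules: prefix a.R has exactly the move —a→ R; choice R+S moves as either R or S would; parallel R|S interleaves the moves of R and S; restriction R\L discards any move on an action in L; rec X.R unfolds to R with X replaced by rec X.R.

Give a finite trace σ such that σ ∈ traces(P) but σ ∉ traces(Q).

a

LTS(P): 3 reachable states
  m0 = rec X. b.a.X + (a.0 + c.X) ⊢ =a=> m1, =b=> m2, =c=> m0
  m1 = 0 ⊢ (no moves)
  m2 = a.(rec X. b.a.X + (a.0 + c.X)) ⊢ =a=> m0
LTS(Q): 2 reachable states
  n0 = rec X. b.a.X + (0 + c.X) ⊢ =b=> n1, =c=> n0
  n1 = a.(rec X. b.a.X + (0 + c.X)) ⊢ =a=> n0
Trace ⟨a⟩ through P, begin at {m0}:
  [1] a ⇒ {m1}
  — P admits the full trace.
Trace ⟨a⟩ through Q, begin at {n0}:
  [1] a ⇒ ∅  — Q cannot continue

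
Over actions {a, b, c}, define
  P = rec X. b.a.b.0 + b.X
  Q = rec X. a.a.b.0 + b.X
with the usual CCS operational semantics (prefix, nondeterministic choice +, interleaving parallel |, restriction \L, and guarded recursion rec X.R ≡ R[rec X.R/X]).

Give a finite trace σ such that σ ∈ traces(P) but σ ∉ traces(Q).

bab

Reachable graph of P (4 states):
  m0 = rec X. b.a.b.0 + b.X → -b-> m0, -b-> m1
  m1 = a.b.0 → -a-> m2
  m2 = b.0 → -b-> m3
  m3 = 0 → ·
Reachable graph of Q (4 states):
  n0 = rec X. a.a.b.0 + b.X → -a-> n1, -b-> n0
  n1 = a.b.0 → -a-> n2
  n2 = b.0 → -b-> n3
  n3 = 0 → ·
Run σ = ⟨bab⟩ on P: start {m0}
  after b @ step 1: {m0, m1}
  after a @ step 2: {m2}
  after b @ step 3: {m3}
  — P admits the full trace.
Run σ = ⟨bab⟩ on Q: start {n0}
  after b @ step 1: {n0}
  after a @ step 2: {n1}
  after b @ step 3: ∅ (Q stuck)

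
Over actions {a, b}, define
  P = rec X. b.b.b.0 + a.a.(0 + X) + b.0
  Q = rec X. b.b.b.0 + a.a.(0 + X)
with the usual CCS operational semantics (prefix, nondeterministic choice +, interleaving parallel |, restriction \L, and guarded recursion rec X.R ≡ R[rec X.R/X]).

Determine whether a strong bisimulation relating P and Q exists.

not bisimilar

LTS(P): 6 reachable states
  p0 = rec X. b.b.b.0 + a.a.(0 + X) + b.0 ⊢ --a--▸ p1, --b--▸ p2, --b--▸ p3
  p1 = a.(0 + (rec X. b.b.b.0 + a.a.(0 + X) + b.0)) ⊢ --a--▸ p4
  p2 = 0 ⊢ (no moves)
  p3 = b.b.0 ⊢ --b--▸ p5
  p4 = 0 + (rec X. b.b.b.0 + a.a.(0 + X) + b.0) ⊢ --a--▸ p1, --b--▸ p2, --b--▸ p3
  p5 = b.0 ⊢ --b--▸ p2
LTS(Q): 6 reachable states
  q0 = rec X. b.b.b.0 + a.a.(0 + X) ⊢ --a--▸ q1, --b--▸ q2
  q1 = a.(0 + (rec X. b.b.b.0 + a.a.(0 + X))) ⊢ --a--▸ q3
  q2 = b.b.0 ⊢ --b--▸ q4
  q3 = 0 + (rec X. b.b.b.0 + a.a.(0 + X)) ⊢ --a--▸ q1, --b--▸ q2
  q4 = b.0 ⊢ --b--▸ q5
  q5 = 0 ⊢ (no moves)
Bisimilarity quotient blocks:
  B0 = {p0, p4}
  B1 = {p3, q2}
  B2 = {p5, q4}
  B3 = {p2, q5}
  B4 = {p1}
  B5 = {q0, q3}
  B6 = {q1}
p0 ∈ B0, q0 ∈ B5 → different blocks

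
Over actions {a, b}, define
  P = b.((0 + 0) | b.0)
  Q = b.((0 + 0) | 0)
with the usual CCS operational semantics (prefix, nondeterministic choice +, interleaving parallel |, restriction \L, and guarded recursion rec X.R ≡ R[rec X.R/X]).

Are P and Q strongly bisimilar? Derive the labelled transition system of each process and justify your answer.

Reachable graph of P (3 states):
  m0 = b.((0 + 0) | b.0) :: --b--▸ m1
  m1 = (0 + 0) | b.0 :: --b--▸ m2
  m2 = (0 + 0) | 0 :: ∅
Reachable graph of Q (2 states):
  n0 = b.((0 + 0) | 0) :: --b--▸ n1
  n1 = (0 + 0) | 0 :: ∅
Coarsest stable partition (strong bisimilarity classes):
  B0 = {m0}
  B1 = {m1, n0}
  B2 = {m2, n1}
m0 ∈ B0, n0 ∈ B1 → different blocks

not bisimilar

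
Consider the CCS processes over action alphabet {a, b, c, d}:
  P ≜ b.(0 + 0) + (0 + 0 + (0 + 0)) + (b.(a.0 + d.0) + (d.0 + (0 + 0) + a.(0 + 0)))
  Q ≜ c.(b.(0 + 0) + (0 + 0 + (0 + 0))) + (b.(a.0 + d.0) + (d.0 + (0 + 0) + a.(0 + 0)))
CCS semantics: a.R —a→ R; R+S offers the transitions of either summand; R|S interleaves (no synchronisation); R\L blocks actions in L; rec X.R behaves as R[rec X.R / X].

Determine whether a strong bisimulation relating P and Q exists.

P ≁ Q

P's transition system — 4 states:
  p0 = b.(0 + 0) + (0 + 0 + (0 + 0)) + (b.(a.0 + d.0) + (d.0 + (0 + 0) + a.(0 + 0))) | -a-> p1, -b-> p1, -b-> p2, -d-> p3
  p1 = 0 + 0 | ∅
  p2 = a.0 + d.0 | -a-> p3, -d-> p3
  p3 = 0 | ∅
Q's transition system — 5 states:
  q0 = c.(b.(0 + 0) + (0 + 0 + (0 + 0))) + (b.(a.0 + d.0) + (d.0 + (0 + 0) + a.(0 + 0))) | -a-> q1, -b-> q2, -c-> q3, -d-> q4
  q1 = 0 + 0 | ∅
  q2 = a.0 + d.0 | -a-> q4, -d-> q4
  q3 = b.(0 + 0) + (0 + 0 + (0 + 0)) | -b-> q1
  q4 = 0 | ∅
Coarsest stable partition (strong bisimilarity classes):
  B0 = {p0}
  B1 = {p1, p3, q1, q4}
  B2 = {p2, q2}
  B3 = {q0}
  B4 = {q3}
p0 ∈ B0, q0 ∈ B3 → different blocks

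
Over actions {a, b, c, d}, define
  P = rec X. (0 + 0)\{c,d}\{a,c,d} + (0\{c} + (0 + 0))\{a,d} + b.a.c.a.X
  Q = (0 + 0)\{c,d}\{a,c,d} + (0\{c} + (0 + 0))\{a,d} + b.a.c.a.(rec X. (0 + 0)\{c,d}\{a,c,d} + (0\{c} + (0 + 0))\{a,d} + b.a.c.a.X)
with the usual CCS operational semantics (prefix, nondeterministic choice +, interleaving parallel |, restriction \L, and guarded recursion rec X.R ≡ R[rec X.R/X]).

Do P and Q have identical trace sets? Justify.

P's transition system — 4 states:
  m0 = rec X. (0 + 0)\{c,d}\{a,c,d} + (0\{c} + (0 + 0))\{a,d} + b.a.c.a.X | ··b··> m1
  m1 = a.c.a.(rec X. (0 + 0)\{c,d}\{a,c,d} + (0\{c} + (0 + 0))\{a,d} + b.a.c.a.X) | ··a··> m2
  m2 = c.a.(rec X. (0 + 0)\{c,d}\{a,c,d} + (0\{c} + (0 + 0))\{a,d} + b.a.c.a.X) | ··c··> m3
  m3 = a.(rec X. (0 + 0)\{c,d}\{a,c,d} + (0\{c} + (0 + 0))\{a,d} + b.a.c.a.X) | ··a··> m0
Q's transition system — 5 states:
  n0 = (0 + 0)\{c,d}\{a,c,d} + (0\{c} + (0 + 0))\{a,d} + b.a.c.a.(rec X. (0 + 0)\{c,d}\{a,c,d} + (0\{c} + (0 + 0))\{a,d} + b.a.c.a.X) | ··b··> n1
  n1 = a.c.a.(rec X. (0 + 0)\{c,d}\{a,c,d} + (0\{c} + (0 + 0))\{a,d} + b.a.c.a.X) | ··a··> n2
  n2 = c.a.(rec X. (0 + 0)\{c,d}\{a,c,d} + (0\{c} + (0 + 0))\{a,d} + b.a.c.a.X) | ··c··> n3
  n3 = a.(rec X. (0 + 0)\{c,d}\{a,c,d} + (0\{c} + (0 + 0))\{a,d} + b.a.c.a.X) | ··a··> n4
  n4 = rec X. (0 + 0)\{c,d}\{a,c,d} + (0\{c} + (0 + 0))\{a,d} + b.a.c.a.X | ··b··> n1
Partition-refinement fixed point:
  B0 = {m0, n0, n4}
  B1 = {m1, n1}
  B2 = {m2, n2}
  B3 = {m3, n3}
m0 ∈ B0, n0 ∈ B0 → same block
Bisimilar ⇒ trace-equivalent.

trace-equivalent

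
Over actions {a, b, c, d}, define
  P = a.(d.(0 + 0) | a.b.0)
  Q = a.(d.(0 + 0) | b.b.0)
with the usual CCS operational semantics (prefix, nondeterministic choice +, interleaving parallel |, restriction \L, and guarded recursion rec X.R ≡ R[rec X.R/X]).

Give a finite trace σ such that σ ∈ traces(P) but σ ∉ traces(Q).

aa

Reachable graph of P (7 states):
  s0 = a.(d.(0 + 0) | a.b.0) | =a=> s1
  s1 = d.(0 + 0) | a.b.0 | =a=> s2, =d=> s3
  s2 = d.(0 + 0) | b.0 | =b=> s4, =d=> s5
  s3 = (0 + 0) | a.b.0 | =a=> s5
  s4 = d.(0 + 0) | 0 | =d=> s6
  s5 = (0 + 0) | b.0 | =b=> s6
  s6 = (0 + 0) | 0 | ∅
Reachable graph of Q (7 states):
  t0 = a.(d.(0 + 0) | b.b.0) | =a=> t1
  t1 = d.(0 + 0) | b.b.0 | =b=> t2, =d=> t3
  t2 = d.(0 + 0) | b.0 | =b=> t4, =d=> t5
  t3 = (0 + 0) | b.b.0 | =b=> t5
  t4 = d.(0 + 0) | 0 | =d=> t6
  t5 = (0 + 0) | b.0 | =b=> t6
  t6 = (0 + 0) | 0 | ∅
Executing aa from P (initial set {s0}):
  after a @ step 1: {s1}
  after a @ step 2: {s2}
  ✓ P
Executing aa from Q (initial set {t0}):
  after a @ step 1: {t1}
  after a @ step 2: ∅  — Q cannot continue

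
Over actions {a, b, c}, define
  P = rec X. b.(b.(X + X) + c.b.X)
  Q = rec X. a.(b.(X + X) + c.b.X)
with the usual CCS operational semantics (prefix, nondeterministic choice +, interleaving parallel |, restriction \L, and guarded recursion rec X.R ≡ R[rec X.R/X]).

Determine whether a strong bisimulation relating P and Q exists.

NO

Reachable graph of P (4 states):
  m0 = rec X. b.(b.(X + X) + c.b.X) → -b-> m1
  m1 = b.((rec X. b.(b.(X + X) + c.b.X)) + (rec X. b.(b.(X + X) + c.b.X))) + c.b.(rec X. b.(b.(X + X) + c.b.X)) → -b-> m2, -c-> m3
  m2 = (rec X. b.(b.(X + X) + c.b.X)) + (rec X. b.(b.(X + X) + c.b.X)) → -b-> m1
  m3 = b.(rec X. b.(b.(X + X) + c.b.X)) → -b-> m0
Reachable graph of Q (4 states):
  n0 = rec X. a.(b.(X + X) + c.b.X) → -a-> n1
  n1 = b.((rec X. a.(b.(X + X) + c.b.X)) + (rec X. a.(b.(X + X) + c.b.X))) + c.b.(rec X. a.(b.(X + X) + c.b.X)) → -b-> n2, -c-> n3
  n2 = (rec X. a.(b.(X + X) + c.b.X)) + (rec X. a.(b.(X + X) + c.b.X)) → -a-> n1
  n3 = b.(rec X. a.(b.(X + X) + c.b.X)) → -b-> n0
Coarsest stable partition (strong bisimilarity classes):
  B0 = {m0, m2}
  B1 = {m1}
  B2 = {m3}
  B3 = {n0, n2}
  B4 = {n1}
  B5 = {n3}
m0 ∈ B0, n0 ∈ B3 → different blocks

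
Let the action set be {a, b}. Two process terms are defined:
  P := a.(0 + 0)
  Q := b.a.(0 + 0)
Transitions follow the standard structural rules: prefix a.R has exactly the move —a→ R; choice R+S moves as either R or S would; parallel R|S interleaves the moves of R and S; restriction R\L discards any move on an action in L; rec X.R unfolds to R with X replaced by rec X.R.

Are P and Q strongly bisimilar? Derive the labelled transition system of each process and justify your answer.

Reachable graph of P (2 states):
  u0 = a.(0 + 0) :: —a→ u1
  u1 = 0 + 0 :: ·
Reachable graph of Q (3 states):
  v0 = b.a.(0 + 0) :: —b→ v1
  v1 = a.(0 + 0) :: —a→ v2
  v2 = 0 + 0 :: ·
Partition-refinement fixed point:
  B0 = {u0, v1}
  B1 = {u1, v2}
  B2 = {v0}
u0 ∈ B0, v0 ∈ B2 → different blocks

not bisimilar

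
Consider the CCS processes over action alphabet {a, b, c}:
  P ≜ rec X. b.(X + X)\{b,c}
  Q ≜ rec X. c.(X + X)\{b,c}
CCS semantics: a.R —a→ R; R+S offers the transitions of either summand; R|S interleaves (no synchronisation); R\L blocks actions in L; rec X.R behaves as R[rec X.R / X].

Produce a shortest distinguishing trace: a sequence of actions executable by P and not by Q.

Reachable graph of P (2 states):
  u0 = rec X. b.(X + X)\{b,c} :: —b→ u1
  u1 = ((rec X. b.(X + X)\{b,c}) + (rec X. b.(X + X)\{b,c}))\{b,c} :: deadlocked
Reachable graph of Q (2 states):
  v0 = rec X. c.(X + X)\{b,c} :: —c→ v1
  v1 = ((rec X. c.(X + X)\{b,c}) + (rec X. c.(X + X)\{b,c}))\{b,c} :: deadlocked
Executing b from P (initial set {u0}):
  [1] b ⇒ {u1}
  ✓ P
Executing b from Q (initial set {v0}):
  [1] b ⇒ no successor for Q

b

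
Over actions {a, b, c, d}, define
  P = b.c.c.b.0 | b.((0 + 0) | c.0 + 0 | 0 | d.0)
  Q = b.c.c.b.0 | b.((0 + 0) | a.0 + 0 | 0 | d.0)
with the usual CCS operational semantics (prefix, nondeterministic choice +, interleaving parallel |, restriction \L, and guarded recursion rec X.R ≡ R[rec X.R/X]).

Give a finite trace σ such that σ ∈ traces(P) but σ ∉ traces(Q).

bbccc

Reachable graph of P (20 states):
  m0 = b.c.c.b.0 | b.((0 + 0) | c.0 + 0 | 0 | d.0) has moves ··b··> m1, ··b··> m2
  m1 = b.c.c.b.0 | ((0 + 0) | c.0 + 0 | 0 | d.0) has moves ··b··> m3, ··c··> m4, ··d··> m5
  m2 = c.c.b.0 | b.((0 + 0) | c.0 + 0 | 0 | d.0) has moves ··b··> m3, ··c··> m6
  m3 = c.c.b.0 | ((0 + 0) | c.0 + 0 | 0 | d.0) has moves ··c··> m7, ··c··> m8, ··d··> m9
  m4 = b.c.c.b.0 | ((0 + 0) | 0) has moves ··b··> m8
  m5 = b.c.c.b.0 | (0 | 0 | 0) has moves ··b··> m9
  m6 = c.b.0 | b.((0 + 0) | c.0 + 0 | 0 | d.0) has moves ··b··> m7, ··c··> m10
  m7 = c.b.0 | ((0 + 0) | c.0 + 0 | 0 | d.0) has moves ··c··> m11, ··c··> m12, ··d··> m13
  m8 = c.c.b.0 | ((0 + 0) | 0) has moves ··c··> m12
  m9 = c.c.b.0 | (0 | 0 | 0) has moves ··c··> m13
  m10 = b.0 | b.((0 + 0) | c.0 + 0 | 0 | d.0) has moves ··b··> m11, ··b··> m14
  m11 = b.0 | ((0 + 0) | c.0 + 0 | 0 | d.0) has moves ··b··> m15, ··c··> m16, ··d··> m17
  m12 = c.b.0 | ((0 + 0) | 0) has moves ··c··> m16
  m13 = c.b.0 | (0 | 0 | 0) has moves ··c··> m17
  m14 = 0 | b.((0 + 0) | c.0 + 0 | 0 | d.0) has moves ··b··> m15
  m15 = 0 | ((0 + 0) | c.0 + 0 | 0 | d.0) has moves ··c··> m18, ··d··> m19
  m16 = b.0 | ((0 + 0) | 0) has moves ··b··> m18
  m17 = b.0 | (0 | 0 | 0) has moves ··b··> m19
  m18 = 0 | ((0 + 0) | 0) has moves ·
  m19 = 0 | (0 | 0 | 0) has moves ·
Reachable graph of Q (20 states):
  n0 = b.c.c.b.0 | b.((0 + 0) | a.0 + 0 | 0 | d.0) has moves ··b··> n1, ··b··> n2
  n1 = b.c.c.b.0 | ((0 + 0) | a.0 + 0 | 0 | d.0) has moves ··a··> n3, ··b··> n4, ··d··> n5
  n2 = c.c.b.0 | b.((0 + 0) | a.0 + 0 | 0 | d.0) has moves ··b··> n4, ··c··> n6
  n3 = b.c.c.b.0 | ((0 + 0) | 0) has moves ··b··> n7
  n4 = c.c.b.0 | ((0 + 0) | a.0 + 0 | 0 | d.0) has moves ··a··> n7, ··c··> n8, ··d··> n9
  n5 = b.c.c.b.0 | (0 | 0 | 0) has moves ··b··> n9
  n6 = c.b.0 | b.((0 + 0) | a.0 + 0 | 0 | d.0) has moves ··b··> n8, ··c··> n10
  n7 = c.c.b.0 | ((0 + 0) | 0) has moves ··c··> n11
  n8 = c.b.0 | ((0 + 0) | a.0 + 0 | 0 | d.0) has moves ··a··> n11, ··c··> n12, ··d··> n13
  n9 = c.c.b.0 | (0 | 0 | 0) has moves ··c··> n13
  n10 = b.0 | b.((0 + 0) | a.0 + 0 | 0 | d.0) has moves ··b··> n12, ··b··> n14
  n11 = c.b.0 | ((0 + 0) | 0) has moves ··c··> n15
  n12 = b.0 | ((0 + 0) | a.0 + 0 | 0 | d.0) has moves ··a··> n15, ··b··> n16, ··d··> n17
  n13 = c.b.0 | (0 | 0 | 0) has moves ··c··> n17
  n14 = 0 | b.((0 + 0) | a.0 + 0 | 0 | d.0) has moves ··b··> n16
  n15 = b.0 | ((0 + 0) | 0) has moves ··b··> n18
  n16 = 0 | ((0 + 0) | a.0 + 0 | 0 | d.0) has moves ··a··> n18, ··d··> n19
  n17 = b.0 | (0 | 0 | 0) has moves ··b··> n19
  n18 = 0 | ((0 + 0) | 0) has moves ·
  n19 = 0 | (0 | 0 | 0) has moves ·
Run σ = ⟨bbccc⟩ on P: start {m0}
  step 1 (b): {m1, m2}
  step 2 (b): {m3}
  step 3 (c): {m7, m8}
  step 4 (c): {m11, m12}
  step 5 (c): {m16}
  P completes σ.
Run σ = ⟨bbccc⟩ on Q: start {n0}
  step 1 (b): {n1, n2}
  step 2 (b): {n4}
  step 3 (c): {n8}
  step 4 (c): {n12}
  step 5 (c): ∅ (Q stuck)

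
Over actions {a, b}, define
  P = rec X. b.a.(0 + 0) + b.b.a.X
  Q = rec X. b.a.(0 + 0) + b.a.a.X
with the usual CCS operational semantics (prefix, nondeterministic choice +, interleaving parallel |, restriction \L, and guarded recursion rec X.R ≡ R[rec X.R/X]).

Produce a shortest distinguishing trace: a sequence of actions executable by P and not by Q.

bb

P's transition system — 5 states:
  p0 = rec X. b.a.(0 + 0) + b.b.a.X :: ··b··> p1, ··b··> p2
  p1 = a.(0 + 0) :: ··a··> p3
  p2 = b.a.(rec X. b.a.(0 + 0) + b.b.a.X) :: ··b··> p4
  p3 = 0 + 0 :: deadlocked
  p4 = a.(rec X. b.a.(0 + 0) + b.b.a.X) :: ··a··> p0
Q's transition system — 5 states:
  q0 = rec X. b.a.(0 + 0) + b.a.a.X :: ··b··> q1, ··b··> q2
  q1 = a.(0 + 0) :: ··a··> q3
  q2 = a.a.(rec X. b.a.(0 + 0) + b.a.a.X) :: ··a··> q4
  q3 = 0 + 0 :: deadlocked
  q4 = a.(rec X. b.a.(0 + 0) + b.a.a.X) :: ··a··> q0
Executing bb from P (initial set {p0}):
  [1] b ⇒ {p1, p2}
  [2] b ⇒ {p4}
  — P admits the full trace.
Executing bb from Q (initial set {q0}):
  [1] b ⇒ {q1, q2}
  [2] b ⇒ ∅  — Q cannot continue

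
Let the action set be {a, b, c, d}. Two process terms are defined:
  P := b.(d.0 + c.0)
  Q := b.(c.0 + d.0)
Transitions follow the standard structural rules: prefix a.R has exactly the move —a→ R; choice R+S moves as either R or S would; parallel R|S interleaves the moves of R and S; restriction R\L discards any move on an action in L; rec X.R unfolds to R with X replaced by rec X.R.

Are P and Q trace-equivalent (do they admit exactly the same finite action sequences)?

Reachable graph of P (3 states):
  m0 = b.(d.0 + c.0) | =b=> m1
  m1 = d.0 + c.0 | =c=> m2, =d=> m2
  m2 = 0 | ·
Reachable graph of Q (3 states):
  n0 = b.(c.0 + d.0) | =b=> n1
  n1 = c.0 + d.0 | =c=> n2, =d=> n2
  n2 = 0 | ·
Bisimilarity quotient blocks:
  B0 = {m0, n0}
  B1 = {m1, n1}
  B2 = {m2, n2}
m0 ∈ B0, n0 ∈ B0 → same block
Bisimilar ⇒ trace-equivalent.

traces(P) = traces(Q)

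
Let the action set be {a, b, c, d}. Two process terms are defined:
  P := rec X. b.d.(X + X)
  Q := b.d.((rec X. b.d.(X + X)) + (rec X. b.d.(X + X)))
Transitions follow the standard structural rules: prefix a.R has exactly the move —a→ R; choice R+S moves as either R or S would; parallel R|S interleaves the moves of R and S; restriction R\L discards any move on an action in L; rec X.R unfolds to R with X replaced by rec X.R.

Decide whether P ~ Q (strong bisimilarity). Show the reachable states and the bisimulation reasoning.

LTS(P): 3 reachable states
  s0 = rec X. b.d.(X + X) | --b--▸ s1
  s1 = d.((rec X. b.d.(X + X)) + (rec X. b.d.(X + X))) | --d--▸ s2
  s2 = (rec X. b.d.(X + X)) + (rec X. b.d.(X + X)) | --b--▸ s1
LTS(Q): 3 reachable states
  t0 = b.d.((rec X. b.d.(X + X)) + (rec X. b.d.(X + X))) | --b--▸ t1
  t1 = d.((rec X. b.d.(X + X)) + (rec X. b.d.(X + X))) | --d--▸ t2
  t2 = (rec X. b.d.(X + X)) + (rec X. b.d.(X + X)) | --b--▸ t1
Coarsest stable partition (strong bisimilarity classes):
  B0 = {s0, s2, t0, t2}
  B1 = {s1, t1}
s0 ∈ B0, t0 ∈ B0 → same block

bisimilar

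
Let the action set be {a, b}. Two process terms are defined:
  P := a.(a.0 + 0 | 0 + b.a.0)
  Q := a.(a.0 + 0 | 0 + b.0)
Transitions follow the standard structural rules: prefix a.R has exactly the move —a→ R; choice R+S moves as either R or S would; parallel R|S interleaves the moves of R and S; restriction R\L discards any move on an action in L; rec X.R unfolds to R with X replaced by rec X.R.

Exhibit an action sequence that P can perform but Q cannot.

aba

LTS(P): 4 reachable states
  s0 = a.(a.0 + 0 | 0 + b.a.0) :: ··a··> s1
  s1 = a.0 + 0 | 0 + b.a.0 :: ··a··> s2, ··b··> s3
  s2 = 0 :: deadlocked
  s3 = a.0 :: ··a··> s2
LTS(Q): 3 reachable states
  t0 = a.(a.0 + 0 | 0 + b.0) :: ··a··> t1
  t1 = a.0 + 0 | 0 + b.0 :: ··a··> t2, ··b··> t2
  t2 = 0 :: deadlocked
Executing aba from P (initial set {s0}):
  [1] a ⇒ {s1}
  [2] b ⇒ {s3}
  [3] a ⇒ {s2}
  — P admits the full trace.
Executing aba from Q (initial set {t0}):
  [1] a ⇒ {t1}
  [2] b ⇒ {t2}
  [3] a ⇒ ∅  — Q cannot continue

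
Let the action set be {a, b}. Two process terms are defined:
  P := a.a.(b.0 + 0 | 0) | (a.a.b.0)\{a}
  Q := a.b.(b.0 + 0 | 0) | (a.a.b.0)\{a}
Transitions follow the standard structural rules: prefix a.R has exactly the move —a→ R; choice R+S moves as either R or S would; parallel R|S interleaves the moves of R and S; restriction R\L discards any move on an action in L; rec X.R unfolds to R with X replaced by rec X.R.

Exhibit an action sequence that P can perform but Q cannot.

Reachable graph of P (4 states):
  m0 = a.a.(b.0 + 0 | 0) | (a.a.b.0)\{a} :: --a--▸ m1
  m1 = a.(b.0 + 0 | 0) | (a.a.b.0)\{a} :: --a--▸ m2
  m2 = (b.0 + 0 | 0) | (a.a.b.0)\{a} :: --b--▸ m3
  m3 = 0 | (a.a.b.0)\{a} :: ·
Reachable graph of Q (4 states):
  n0 = a.b.(b.0 + 0 | 0) | (a.a.b.0)\{a} :: --a--▸ n1
  n1 = b.(b.0 + 0 | 0) | (a.a.b.0)\{a} :: --b--▸ n2
  n2 = (b.0 + 0 | 0) | (a.a.b.0)\{a} :: --b--▸ n3
  n3 = 0 | (a.a.b.0)\{a} :: ·
Trace ⟨aa⟩ through P, begin at {m0}:
  [1] a ⇒ {m1}
  [2] a ⇒ {m2}
  — P admits the full trace.
Trace ⟨aa⟩ through Q, begin at {n0}:
  [1] a ⇒ {n1}
  [2] a ⇒ no successor for Q

aa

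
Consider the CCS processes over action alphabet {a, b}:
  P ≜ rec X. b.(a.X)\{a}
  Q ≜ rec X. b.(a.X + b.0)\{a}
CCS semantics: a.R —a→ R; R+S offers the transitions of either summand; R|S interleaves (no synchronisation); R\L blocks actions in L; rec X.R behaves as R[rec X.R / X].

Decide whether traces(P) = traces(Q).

traces(P) ≠ traces(Q) — witness ⟨bb⟩

P's transition system — 2 states:
  u0 = rec X. b.(a.X)\{a} → --b--▸ u1
  u1 = (a.(rec X. b.(a.X)\{a}))\{a} → deadlocked
Q's transition system — 3 states:
  v0 = rec X. b.(a.X + b.0)\{a} → --b--▸ v1
  v1 = (a.(rec X. b.(a.X + b.0)\{a}) + b.0)\{a} → --b--▸ v2
  v2 = 0\{a} → deadlocked
Trace ⟨bb⟩ through Q, begin at {v0}:
  [1] b ⇒ {v1}
  [2] b ⇒ {v2}
  Q completes σ.
Trace ⟨bb⟩ through P, begin at {u0}:
  [1] b ⇒ {u1}
  [2] b ⇒ ∅  — P cannot continue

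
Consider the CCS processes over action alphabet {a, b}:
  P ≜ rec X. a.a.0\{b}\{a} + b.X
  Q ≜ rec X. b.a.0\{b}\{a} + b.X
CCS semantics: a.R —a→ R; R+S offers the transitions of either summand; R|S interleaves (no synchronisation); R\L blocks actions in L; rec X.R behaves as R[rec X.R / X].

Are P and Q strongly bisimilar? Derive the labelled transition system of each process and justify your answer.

NO

P's transition system — 3 states:
  u0 = rec X. a.a.0\{b}\{a} + b.X → --a--▸ u1, --b--▸ u0
  u1 = a.0\{b}\{a} → --a--▸ u2
  u2 = 0\{b}\{a} → deadlocked
Q's transition system — 3 states:
  v0 = rec X. b.a.0\{b}\{a} + b.X → --b--▸ v0, --b--▸ v1
  v1 = a.0\{b}\{a} → --a--▸ v2
  v2 = 0\{b}\{a} → deadlocked
Bisimilarity quotient blocks:
  B0 = {u0}
  B1 = {u1, v1}
  B2 = {u2, v2}
  B3 = {v0}
u0 ∈ B0, v0 ∈ B3 → different blocks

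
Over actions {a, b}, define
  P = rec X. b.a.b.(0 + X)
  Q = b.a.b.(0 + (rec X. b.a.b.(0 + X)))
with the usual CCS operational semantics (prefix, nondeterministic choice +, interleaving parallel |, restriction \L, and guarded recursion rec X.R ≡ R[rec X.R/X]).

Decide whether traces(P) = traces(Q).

Reachable graph of P (4 states):
  p0 = rec X. b.a.b.(0 + X) | ··b··> p1
  p1 = a.b.(0 + (rec X. b.a.b.(0 + X))) | ··a··> p2
  p2 = b.(0 + (rec X. b.a.b.(0 + X))) | ··b··> p3
  p3 = 0 + (rec X. b.a.b.(0 + X)) | ··b··> p1
Reachable graph of Q (4 states):
  q0 = b.a.b.(0 + (rec X. b.a.b.(0 + X))) | ··b··> q1
  q1 = a.b.(0 + (rec X. b.a.b.(0 + X))) | ··a··> q2
  q2 = b.(0 + (rec X. b.a.b.(0 + X))) | ··b··> q3
  q3 = 0 + (rec X. b.a.b.(0 + X)) | ··b··> q1
Coarsest stable partition (strong bisimilarity classes):
  B0 = {p0, p3, q0, q3}
  B1 = {p1, q1}
  B2 = {p2, q2}
p0 ∈ B0, q0 ∈ B0 → same block
Bisimilar ⇒ trace-equivalent.

YES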